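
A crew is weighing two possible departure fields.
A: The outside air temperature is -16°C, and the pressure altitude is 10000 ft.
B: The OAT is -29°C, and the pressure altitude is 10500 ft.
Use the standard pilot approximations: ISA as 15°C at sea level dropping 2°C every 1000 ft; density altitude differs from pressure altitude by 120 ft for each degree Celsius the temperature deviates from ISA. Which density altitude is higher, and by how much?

A: ISA temp = -5°C, deviation -11°C, DA = 10000 + 120 × (-11) = 8680 ft.
B: ISA temp = -6°C, deviation -23°C, DA = 10500 + 120 × (-23) = 7740 ft.
A is higher by 8680 − 7740 = 940 ft.

A by 940 ft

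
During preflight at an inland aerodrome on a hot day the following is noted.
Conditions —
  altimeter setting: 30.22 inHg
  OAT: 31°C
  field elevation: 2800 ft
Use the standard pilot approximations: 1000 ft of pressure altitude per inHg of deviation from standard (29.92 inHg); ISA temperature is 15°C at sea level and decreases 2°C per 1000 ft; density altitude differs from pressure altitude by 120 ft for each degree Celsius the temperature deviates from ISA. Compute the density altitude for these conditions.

Pressure altitude = 2800 + (29.92 − 30.22) × 1000 = 2800 + (-300) = 2500 ft.
ISA temperature at 2500 ft = 15 − 2 × (2500/1000) = 10°C.
ISA deviation = 31 − 10 = +21°C.
Density altitude = 2500 + 120 × (21) = 5020 ft.

5020 ft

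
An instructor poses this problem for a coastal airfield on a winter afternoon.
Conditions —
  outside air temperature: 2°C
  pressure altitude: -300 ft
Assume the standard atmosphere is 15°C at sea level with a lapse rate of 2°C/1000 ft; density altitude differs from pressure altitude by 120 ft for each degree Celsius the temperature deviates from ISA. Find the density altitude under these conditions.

-1932 ft

ISA temperature at -300 ft = 15 − 2 × (-300/1000) = 15.6°C.
ISA deviation = 2 − 15.6 = -13.6°C.
Density altitude = -300 + 120 × (-13.6) = -300 + (-1632) = -1932 ft.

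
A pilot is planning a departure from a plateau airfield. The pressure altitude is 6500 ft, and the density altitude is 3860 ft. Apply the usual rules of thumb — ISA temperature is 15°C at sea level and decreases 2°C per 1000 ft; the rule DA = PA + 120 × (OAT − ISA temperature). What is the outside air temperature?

Density altitude − pressure altitude = 3860 − 6500 = -2640 ft.
At 120 ft/°C that is an ISA deviation of -2640/120 = -22°C.
ISA temperature at 6500 ft = 15 − 2 × (6500/1000) = 2°C.
OAT = ISA + deviation = 2 + (-22) = -20°C.

-20°C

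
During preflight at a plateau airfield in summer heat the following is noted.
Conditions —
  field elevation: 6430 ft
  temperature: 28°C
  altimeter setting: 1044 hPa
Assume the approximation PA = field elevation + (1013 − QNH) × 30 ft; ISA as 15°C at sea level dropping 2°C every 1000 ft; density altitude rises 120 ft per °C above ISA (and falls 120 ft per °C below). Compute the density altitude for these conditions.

8380 ft

Pressure altitude = 6430 + (1013 − 1044) × 30 = 6430 + (-930) = 5500 ft.
ISA temperature at 5500 ft = 15 − 2 × (5500/1000) = 4°C.
ISA deviation = 28 − 4 = +24°C.
Density altitude = 5500 + 120 × (24) = 8380 ft.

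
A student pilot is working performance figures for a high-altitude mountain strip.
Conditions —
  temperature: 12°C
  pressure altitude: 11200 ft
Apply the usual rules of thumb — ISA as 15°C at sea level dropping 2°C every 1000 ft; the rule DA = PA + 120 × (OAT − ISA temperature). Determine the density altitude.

13528 ft

ISA temperature at 11200 ft = 15 − 2 × (11200/1000) = -7.4°C.
ISA deviation = 12 − (-7.4) = +19.4°C.
Density altitude = 11200 + 120 × (19.4) = 11200 + (+2328) = 13528 ft.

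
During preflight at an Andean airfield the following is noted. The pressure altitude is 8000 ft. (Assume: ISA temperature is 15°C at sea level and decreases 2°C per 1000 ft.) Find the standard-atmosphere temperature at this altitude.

-1°C

ISA temperature = 15 − 2 × (8000/1000) = 15 − 16 = -1°C.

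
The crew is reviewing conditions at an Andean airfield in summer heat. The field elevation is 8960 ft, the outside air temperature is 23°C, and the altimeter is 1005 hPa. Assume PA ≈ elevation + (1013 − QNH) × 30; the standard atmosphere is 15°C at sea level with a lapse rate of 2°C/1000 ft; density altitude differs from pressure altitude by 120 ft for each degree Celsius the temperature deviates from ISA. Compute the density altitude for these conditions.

12368 ft

Pressure altitude = 8960 + (1013 − 1005) × 30 = 8960 + (+240) = 9200 ft.
ISA temperature at 9200 ft = 15 − 2 × (9200/1000) = -3.4°C.
ISA deviation = 23 − (-3.4) = +26.4°C.
Density altitude = 9200 + 120 × (26.4) = 12368 ft.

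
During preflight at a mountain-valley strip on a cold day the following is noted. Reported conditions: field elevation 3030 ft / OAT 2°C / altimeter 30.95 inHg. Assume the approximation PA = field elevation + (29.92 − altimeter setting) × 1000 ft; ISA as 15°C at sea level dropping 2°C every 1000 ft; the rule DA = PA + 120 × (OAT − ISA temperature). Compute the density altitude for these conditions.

920 ft

Pressure altitude = 3030 + (29.92 − 30.95) × 1000 = 3030 + (-1030) = 2000 ft.
ISA temperature at 2000 ft = 15 − 2 × (2000/1000) = 11°C.
ISA deviation = 2 − 11 = -9°C.
Density altitude = 2000 + 120 × (-9) = 920 ft.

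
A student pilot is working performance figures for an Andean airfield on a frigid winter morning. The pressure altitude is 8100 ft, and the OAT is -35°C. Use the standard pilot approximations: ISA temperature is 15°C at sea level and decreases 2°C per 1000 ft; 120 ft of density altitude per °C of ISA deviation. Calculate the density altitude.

4044 ft

ISA temperature at 8100 ft = 15 − 2 × (8100/1000) = -1.2°C.
ISA deviation = -35 − (-1.2) = -33.8°C.
Density altitude = 8100 + 120 × (-33.8) = 8100 + (-4056) = 4044 ft.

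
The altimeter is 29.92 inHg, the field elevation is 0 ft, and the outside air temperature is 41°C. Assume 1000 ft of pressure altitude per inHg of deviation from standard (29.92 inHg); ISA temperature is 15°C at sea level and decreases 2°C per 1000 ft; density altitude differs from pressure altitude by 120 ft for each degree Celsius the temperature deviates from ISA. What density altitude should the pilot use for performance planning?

3120 ft

Pressure altitude = 0 + (29.92 − 29.92) × 1000 = 0 + (0) = 0 ft.
ISA temperature at 0 ft = 15 − 2 × (0/1000) = 15°C.
ISA deviation = 41 − 15 = +26°C.
Density altitude = 0 + 120 × (26) = 3120 ft.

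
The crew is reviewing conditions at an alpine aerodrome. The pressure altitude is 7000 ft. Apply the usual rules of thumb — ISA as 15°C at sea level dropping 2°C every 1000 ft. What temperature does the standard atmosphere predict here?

1°C

ISA temperature = 15 − 2 × (7000/1000) = 15 − 14 = 1°C.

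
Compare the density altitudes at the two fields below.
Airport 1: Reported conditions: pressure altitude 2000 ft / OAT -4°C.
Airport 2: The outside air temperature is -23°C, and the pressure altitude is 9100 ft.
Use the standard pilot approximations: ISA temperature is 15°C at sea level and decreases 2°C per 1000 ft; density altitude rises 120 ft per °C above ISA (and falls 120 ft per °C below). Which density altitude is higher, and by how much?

Airport 1: ISA temp = 11°C, deviation -15°C, DA = 2000 + 120 × (-15) = 200 ft.
Airport 2: ISA temp = -3.2°C, deviation -19.8°C, DA = 9100 + 120 × (-19.8) = 6724 ft.
Airport 2 is higher by 6724 − 200 = 6524 ft.

Airport 2 by 6524 ft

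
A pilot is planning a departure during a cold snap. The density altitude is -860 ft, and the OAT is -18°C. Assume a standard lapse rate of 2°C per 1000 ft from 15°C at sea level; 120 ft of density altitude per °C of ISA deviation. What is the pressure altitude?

DA = PA + 120 × (OAT − (15 − 2·PA/1000)) = PA + 120·OAT − 1800 + 0.24·PA = 1.24·PA + 120·OAT − 1800.
So 1.24·PA = -860 − 120 × (-18) + 1800 = 3100.
PA = 3100 / 1.24 = 2500 ft.

2500 ft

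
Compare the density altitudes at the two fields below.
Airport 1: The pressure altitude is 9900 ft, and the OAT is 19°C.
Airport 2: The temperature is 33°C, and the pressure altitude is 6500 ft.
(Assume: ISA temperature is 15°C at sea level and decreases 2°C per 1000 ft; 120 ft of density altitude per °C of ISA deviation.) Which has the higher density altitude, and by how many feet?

Airport 1 by 2536 ft

Airport 1: ISA temp = -4.8°C, deviation +23.8°C, DA = 9900 + 120 × 23.8 = 12756 ft.
Airport 2: ISA temp = 2°C, deviation +31°C, DA = 6500 + 120 × 31 = 10220 ft.
Airport 1 is higher by 12756 − 10220 = 2536 ft.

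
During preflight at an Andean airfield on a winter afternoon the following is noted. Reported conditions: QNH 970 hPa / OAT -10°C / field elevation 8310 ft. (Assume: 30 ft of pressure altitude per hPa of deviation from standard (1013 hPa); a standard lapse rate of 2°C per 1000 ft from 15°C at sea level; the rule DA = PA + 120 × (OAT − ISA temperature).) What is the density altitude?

Pressure altitude = 8310 + (1013 − 970) × 30 = 8310 + (+1290) = 9600 ft.
ISA temperature at 9600 ft = 15 − 2 × (9600/1000) = -4.2°C.
ISA deviation = -10 − (-4.2) = -5.8°C.
Density altitude = 9600 + 120 × (-5.8) = 8904 ft.

8904 ft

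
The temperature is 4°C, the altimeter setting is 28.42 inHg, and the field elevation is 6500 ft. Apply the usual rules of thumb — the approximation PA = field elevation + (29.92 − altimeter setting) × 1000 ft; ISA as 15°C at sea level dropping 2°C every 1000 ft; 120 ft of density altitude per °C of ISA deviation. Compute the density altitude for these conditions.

8600 ft

Pressure altitude = 6500 + (29.92 − 28.42) × 1000 = 6500 + (+1500) = 8000 ft.
ISA temperature at 8000 ft = 15 − 2 × (8000/1000) = -1°C.
ISA deviation = 4 − (-1) = +5°C.
Density altitude = 8000 + 120 × (5) = 8600 ft.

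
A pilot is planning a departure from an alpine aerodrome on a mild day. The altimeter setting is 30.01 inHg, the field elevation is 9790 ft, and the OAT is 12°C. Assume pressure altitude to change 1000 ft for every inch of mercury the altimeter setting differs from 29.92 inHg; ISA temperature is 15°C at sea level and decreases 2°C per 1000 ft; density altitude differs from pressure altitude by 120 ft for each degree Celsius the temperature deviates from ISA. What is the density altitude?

11668 ft

Pressure altitude = 9790 + (29.92 − 30.01) × 1000 = 9790 + (-90) = 9700 ft.
ISA temperature at 9700 ft = 15 − 2 × (9700/1000) = -4.4°C.
ISA deviation = 12 − (-4.4) = +16.4°C.
Density altitude = 9700 + 120 × (16.4) = 11668 ft.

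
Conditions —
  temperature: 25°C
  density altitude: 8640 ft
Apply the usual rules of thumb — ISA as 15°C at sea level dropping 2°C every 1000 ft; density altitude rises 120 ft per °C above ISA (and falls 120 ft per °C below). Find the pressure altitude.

DA = PA + 120 × (OAT − (15 − 2·PA/1000)) = PA + 120·OAT − 1800 + 0.24·PA = 1.24·PA + 120·OAT − 1800.
So 1.24·PA = 8640 − 120 × 25 + 1800 = 7440.
PA = 7440 / 1.24 = 6000 ft.

6000 ft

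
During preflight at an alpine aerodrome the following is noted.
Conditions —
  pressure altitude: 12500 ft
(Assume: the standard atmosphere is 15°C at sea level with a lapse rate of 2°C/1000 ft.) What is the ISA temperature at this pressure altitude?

-10°C

ISA temperature = 15 − 2 × (12500/1000) = 15 − 25 = -10°C.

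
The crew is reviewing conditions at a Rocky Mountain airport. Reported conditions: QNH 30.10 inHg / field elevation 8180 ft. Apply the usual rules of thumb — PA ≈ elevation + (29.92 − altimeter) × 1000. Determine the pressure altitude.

8000 ft

Pressure correction = (29.92 − 30.10) × 1000 = -180 ft.
Pressure altitude = 8180 + (-180) = 8000 ft.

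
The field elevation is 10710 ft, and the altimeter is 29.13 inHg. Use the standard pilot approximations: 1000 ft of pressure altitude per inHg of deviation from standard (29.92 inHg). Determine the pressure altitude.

11500 ft

Pressure correction = (29.92 − 29.13) × 1000 = +790 ft.
Pressure altitude = 10710 + (+790) = 11500 ft.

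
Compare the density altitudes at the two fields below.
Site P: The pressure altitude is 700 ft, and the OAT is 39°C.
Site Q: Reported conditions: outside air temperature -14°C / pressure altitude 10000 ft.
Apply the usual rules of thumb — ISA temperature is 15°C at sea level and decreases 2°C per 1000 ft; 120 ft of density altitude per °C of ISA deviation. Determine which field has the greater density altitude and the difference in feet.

Site Q by 5172 ft

Site P: ISA temp = 13.6°C, deviation +25.4°C, DA = 700 + 120 × 25.4 = 3748 ft.
Site Q: ISA temp = -5°C, deviation -9°C, DA = 10000 + 120 × (-9) = 8920 ft.
Site Q is higher by 8920 − 3748 = 5172 ft.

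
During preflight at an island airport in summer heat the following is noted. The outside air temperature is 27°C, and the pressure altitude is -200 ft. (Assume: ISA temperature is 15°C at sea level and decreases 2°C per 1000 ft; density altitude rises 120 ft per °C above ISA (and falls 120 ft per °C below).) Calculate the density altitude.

ISA temperature at -200 ft = 15 − 2 × (-200/1000) = 15.4°C.
ISA deviation = 27 − 15.4 = +11.6°C.
Density altitude = -200 + 120 × (11.6) = -200 + (+1392) = 1192 ft.

1192 ft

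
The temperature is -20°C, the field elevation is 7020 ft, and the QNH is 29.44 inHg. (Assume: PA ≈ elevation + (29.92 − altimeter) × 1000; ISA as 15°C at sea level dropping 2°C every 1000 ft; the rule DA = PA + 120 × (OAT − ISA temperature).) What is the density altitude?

Pressure altitude = 7020 + (29.92 − 29.44) × 1000 = 7020 + (+480) = 7500 ft.
ISA temperature at 7500 ft = 15 − 2 × (7500/1000) = 0°C.
ISA deviation = -20 − 0 = -20°C.
Density altitude = 7500 + 120 × (-20) = 5100 ft.

5100 ft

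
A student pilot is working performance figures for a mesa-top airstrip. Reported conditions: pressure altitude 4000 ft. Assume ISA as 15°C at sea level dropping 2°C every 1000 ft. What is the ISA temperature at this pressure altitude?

7°C

ISA temperature = 15 − 2 × (4000/1000) = 15 − 8 = 7°C.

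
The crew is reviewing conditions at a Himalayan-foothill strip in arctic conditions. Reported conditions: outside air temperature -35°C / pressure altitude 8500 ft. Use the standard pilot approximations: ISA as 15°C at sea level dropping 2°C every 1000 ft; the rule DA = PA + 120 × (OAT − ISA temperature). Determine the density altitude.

4540 ft

ISA temperature at 8500 ft = 15 − 2 × (8500/1000) = -2°C.
ISA deviation = -35 − (-2) = -33°C.
Density altitude = 8500 + 120 × (-33) = 8500 + (-3960) = 4540 ft.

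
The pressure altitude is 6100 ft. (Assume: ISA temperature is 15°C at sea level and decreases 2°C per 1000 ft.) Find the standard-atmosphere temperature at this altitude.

2.8°C

ISA temperature = 15 − 2 × (6100/1000) = 15 − 12.2 = 2.8°C.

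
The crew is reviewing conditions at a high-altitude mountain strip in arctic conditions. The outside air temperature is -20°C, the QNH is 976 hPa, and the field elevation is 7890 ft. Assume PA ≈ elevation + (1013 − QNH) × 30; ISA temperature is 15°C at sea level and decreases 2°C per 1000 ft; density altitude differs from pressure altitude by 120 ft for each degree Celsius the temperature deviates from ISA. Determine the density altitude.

Pressure altitude = 7890 + (1013 − 976) × 30 = 7890 + (+1110) = 9000 ft.
ISA temperature at 9000 ft = 15 − 2 × (9000/1000) = -3°C.
ISA deviation = -20 − (-3) = -17°C.
Density altitude = 9000 + 120 × (-17) = 6960 ft.

6960 ft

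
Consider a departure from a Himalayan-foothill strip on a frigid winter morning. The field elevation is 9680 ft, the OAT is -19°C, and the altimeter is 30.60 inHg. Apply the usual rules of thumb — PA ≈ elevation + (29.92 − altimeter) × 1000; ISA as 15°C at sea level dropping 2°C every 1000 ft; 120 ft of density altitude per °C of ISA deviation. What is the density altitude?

Pressure altitude = 9680 + (29.92 − 30.60) × 1000 = 9680 + (-680) = 9000 ft.
ISA temperature at 9000 ft = 15 − 2 × (9000/1000) = -3°C.
ISA deviation = -19 − (-3) = -16°C.
Density altitude = 9000 + 120 × (-16) = 7080 ft.

7080 ft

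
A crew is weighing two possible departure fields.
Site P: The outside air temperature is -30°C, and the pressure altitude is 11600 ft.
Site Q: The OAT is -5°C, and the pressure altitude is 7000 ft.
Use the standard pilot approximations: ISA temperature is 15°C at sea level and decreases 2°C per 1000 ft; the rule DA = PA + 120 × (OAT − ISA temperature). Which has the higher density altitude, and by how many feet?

Site P: ISA temp = -8.2°C, deviation -21.8°C, DA = 11600 + 120 × (-21.8) = 8984 ft.
Site Q: ISA temp = 1°C, deviation -6°C, DA = 7000 + 120 × (-6) = 6280 ft.
Site P is higher by 8984 − 6280 = 2704 ft.

Site P by 2704 ft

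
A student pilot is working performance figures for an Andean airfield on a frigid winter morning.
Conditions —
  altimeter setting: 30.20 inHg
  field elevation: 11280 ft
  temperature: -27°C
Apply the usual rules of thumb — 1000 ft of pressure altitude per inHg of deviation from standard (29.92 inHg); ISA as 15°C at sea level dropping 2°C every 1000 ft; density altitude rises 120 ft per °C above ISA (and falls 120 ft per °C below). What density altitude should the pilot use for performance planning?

Pressure altitude = 11280 + (29.92 − 30.20) × 1000 = 11280 + (-280) = 11000 ft.
ISA temperature at 11000 ft = 15 − 2 × (11000/1000) = -7°C.
ISA deviation = -27 − (-7) = -20°C.
Density altitude = 11000 + 120 × (-20) = 8600 ft.

8600 ft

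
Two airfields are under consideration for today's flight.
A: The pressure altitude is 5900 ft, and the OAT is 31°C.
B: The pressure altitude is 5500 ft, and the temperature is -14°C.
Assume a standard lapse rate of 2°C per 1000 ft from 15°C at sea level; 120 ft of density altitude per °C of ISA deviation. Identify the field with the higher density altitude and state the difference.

A: ISA temp = 3.2°C, deviation +27.8°C, DA = 5900 + 120 × 27.8 = 9236 ft.
B: ISA temp = 4°C, deviation -18°C, DA = 5500 + 120 × (-18) = 3340 ft.
A is higher by 9236 − 3340 = 5896 ft.

A by 5896 ft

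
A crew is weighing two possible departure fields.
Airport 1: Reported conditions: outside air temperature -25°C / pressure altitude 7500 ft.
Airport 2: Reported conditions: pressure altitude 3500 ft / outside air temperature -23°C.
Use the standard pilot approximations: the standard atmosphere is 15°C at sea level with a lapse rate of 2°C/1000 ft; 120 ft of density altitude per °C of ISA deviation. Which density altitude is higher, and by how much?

Airport 1 by 4720 ft

Airport 1: ISA temp = 0°C, deviation -25°C, DA = 7500 + 120 × (-25) = 4500 ft.
Airport 2: ISA temp = 8°C, deviation -31°C, DA = 3500 + 120 × (-31) = -220 ft.
Airport 1 is higher by 4500 − (-220) = 4720 ft.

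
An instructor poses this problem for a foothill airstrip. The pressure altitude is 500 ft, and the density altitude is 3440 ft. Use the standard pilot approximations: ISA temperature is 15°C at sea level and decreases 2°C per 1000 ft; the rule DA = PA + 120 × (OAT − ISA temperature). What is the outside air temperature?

Density altitude − pressure altitude = 3440 − 500 = +2940 ft.
At 120 ft/°C that is an ISA deviation of 2940/120 = +24.5°C.
ISA temperature at 500 ft = 15 − 2 × (500/1000) = 14°C.
OAT = ISA + deviation = 14 + (+24.5) = 38.5°C.

38.5°C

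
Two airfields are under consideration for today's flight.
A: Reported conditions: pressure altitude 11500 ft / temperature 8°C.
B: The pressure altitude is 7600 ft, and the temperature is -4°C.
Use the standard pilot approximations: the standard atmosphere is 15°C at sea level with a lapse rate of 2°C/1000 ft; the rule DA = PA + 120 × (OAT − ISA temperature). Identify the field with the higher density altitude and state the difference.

A: ISA temp = -8°C, deviation +16°C, DA = 11500 + 120 × 16 = 13420 ft.
B: ISA temp = -0.2°C, deviation -3.8°C, DA = 7600 + 120 × (-3.8) = 7144 ft.
A is higher by 13420 − 7144 = 6276 ft.

A by 6276 ft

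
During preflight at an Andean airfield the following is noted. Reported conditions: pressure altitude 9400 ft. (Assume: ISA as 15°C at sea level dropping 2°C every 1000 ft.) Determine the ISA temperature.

-3.8°C

ISA temperature = 15 − 2 × (9400/1000) = 15 − 18.8 = -3.8°C.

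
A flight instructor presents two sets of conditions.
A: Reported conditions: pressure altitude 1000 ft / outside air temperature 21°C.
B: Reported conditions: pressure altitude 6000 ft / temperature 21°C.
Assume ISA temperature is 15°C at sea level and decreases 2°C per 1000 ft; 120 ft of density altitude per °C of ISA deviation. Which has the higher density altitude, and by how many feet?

B by 6200 ft

A: ISA temp = 13°C, deviation +8°C, DA = 1000 + 120 × 8 = 1960 ft.
B: ISA temp = 3°C, deviation +18°C, DA = 6000 + 120 × 18 = 8160 ft.
B is higher by 8160 − 1960 = 6200 ft.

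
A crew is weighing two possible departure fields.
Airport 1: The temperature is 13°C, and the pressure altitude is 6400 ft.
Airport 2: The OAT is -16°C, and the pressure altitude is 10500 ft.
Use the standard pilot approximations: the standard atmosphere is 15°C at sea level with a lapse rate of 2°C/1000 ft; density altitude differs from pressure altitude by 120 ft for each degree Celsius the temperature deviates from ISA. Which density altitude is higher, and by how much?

Airport 1: ISA temp = 2.2°C, deviation +10.8°C, DA = 6400 + 120 × 10.8 = 7696 ft.
Airport 2: ISA temp = -6°C, deviation -10°C, DA = 10500 + 120 × (-10) = 9300 ft.
Airport 2 is higher by 9300 − 7696 = 1604 ft.

Airport 2 by 1604 ft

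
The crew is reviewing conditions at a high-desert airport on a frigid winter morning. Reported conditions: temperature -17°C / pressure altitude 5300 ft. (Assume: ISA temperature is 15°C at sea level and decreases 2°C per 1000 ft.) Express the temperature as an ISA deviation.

ISA temperature at 5300 ft = 15 − 2 × (5300/1000) = 4.4°C.
Deviation = OAT − ISA = -17 − 4.4 = -21.4°C.

ISA-21.4°C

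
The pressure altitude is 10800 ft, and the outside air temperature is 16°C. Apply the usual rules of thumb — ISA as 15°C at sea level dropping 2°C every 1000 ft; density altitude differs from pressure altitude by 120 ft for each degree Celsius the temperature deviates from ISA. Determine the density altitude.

13512 ft

ISA temperature at 10800 ft = 15 − 2 × (10800/1000) = -6.6°C.
ISA deviation = 16 − (-6.6) = +22.6°C.
Density altitude = 10800 + 120 × (22.6) = 10800 + (+2712) = 13512 ft.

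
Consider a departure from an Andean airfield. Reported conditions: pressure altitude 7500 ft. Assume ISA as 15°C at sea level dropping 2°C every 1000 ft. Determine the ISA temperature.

ISA temperature = 15 − 2 × (7500/1000) = 15 − 15 = 0°C.

0°C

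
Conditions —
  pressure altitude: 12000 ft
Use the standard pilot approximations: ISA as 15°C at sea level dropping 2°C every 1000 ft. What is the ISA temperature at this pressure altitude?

ISA temperature = 15 − 2 × (12000/1000) = 15 − 24 = -9°C.

-9°C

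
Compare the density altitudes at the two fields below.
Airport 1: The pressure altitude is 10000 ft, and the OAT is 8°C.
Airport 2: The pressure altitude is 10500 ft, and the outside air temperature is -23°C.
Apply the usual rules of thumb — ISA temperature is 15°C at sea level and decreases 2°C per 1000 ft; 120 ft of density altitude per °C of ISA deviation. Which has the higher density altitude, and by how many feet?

Airport 1 by 3100 ft

Airport 1: ISA temp = -5°C, deviation +13°C, DA = 10000 + 120 × 13 = 11560 ft.
Airport 2: ISA temp = -6°C, deviation -17°C, DA = 10500 + 120 × (-17) = 8460 ft.
Airport 1 is higher by 11560 − 8460 = 3100 ft.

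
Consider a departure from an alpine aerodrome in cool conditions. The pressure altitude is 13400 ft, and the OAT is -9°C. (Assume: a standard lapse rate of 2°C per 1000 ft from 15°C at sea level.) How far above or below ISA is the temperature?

ISA+2.8°C

ISA temperature at 13400 ft = 15 − 2 × (13400/1000) = -11.8°C.
Deviation = OAT − ISA = -9 − (-11.8) = +2.8°C.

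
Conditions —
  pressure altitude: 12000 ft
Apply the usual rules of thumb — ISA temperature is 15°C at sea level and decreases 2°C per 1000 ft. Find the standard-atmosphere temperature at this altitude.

ISA temperature = 15 − 2 × (12000/1000) = 15 − 24 = -9°C.

-9°C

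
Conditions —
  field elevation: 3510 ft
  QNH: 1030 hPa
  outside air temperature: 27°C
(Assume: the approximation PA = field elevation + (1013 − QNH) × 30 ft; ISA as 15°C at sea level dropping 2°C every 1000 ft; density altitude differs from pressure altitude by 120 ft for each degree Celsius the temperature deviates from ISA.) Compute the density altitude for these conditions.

5160 ft

Pressure altitude = 3510 + (1013 − 1030) × 30 = 3510 + (-510) = 3000 ft.
ISA temperature at 3000 ft = 15 − 2 × (3000/1000) = 9°C.
ISA deviation = 27 − 9 = +18°C.
Density altitude = 3000 + 120 × (18) = 5160 ft.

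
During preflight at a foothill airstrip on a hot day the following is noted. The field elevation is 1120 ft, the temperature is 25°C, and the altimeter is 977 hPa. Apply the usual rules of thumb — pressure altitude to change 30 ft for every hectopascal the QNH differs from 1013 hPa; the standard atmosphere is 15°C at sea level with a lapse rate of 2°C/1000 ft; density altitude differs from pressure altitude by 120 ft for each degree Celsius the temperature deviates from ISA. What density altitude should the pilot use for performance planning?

3928 ft

Pressure altitude = 1120 + (1013 − 977) × 30 = 1120 + (+1080) = 2200 ft.
ISA temperature at 2200 ft = 15 − 2 × (2200/1000) = 10.6°C.
ISA deviation = 25 − 10.6 = +14.4°C.
Density altitude = 2200 + 120 × (14.4) = 3928 ft.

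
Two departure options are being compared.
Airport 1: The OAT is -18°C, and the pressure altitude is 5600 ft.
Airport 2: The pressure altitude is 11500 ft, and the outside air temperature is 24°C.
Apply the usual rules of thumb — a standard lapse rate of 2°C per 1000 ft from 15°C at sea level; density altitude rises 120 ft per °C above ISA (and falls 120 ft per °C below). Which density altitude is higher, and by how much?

Airport 2 by 12356 ft

Airport 1: ISA temp = 3.8°C, deviation -21.8°C, DA = 5600 + 120 × (-21.8) = 2984 ft.
Airport 2: ISA temp = -8°C, deviation +32°C, DA = 11500 + 120 × 32 = 15340 ft.
Airport 2 is higher by 15340 − 2984 = 12356 ft.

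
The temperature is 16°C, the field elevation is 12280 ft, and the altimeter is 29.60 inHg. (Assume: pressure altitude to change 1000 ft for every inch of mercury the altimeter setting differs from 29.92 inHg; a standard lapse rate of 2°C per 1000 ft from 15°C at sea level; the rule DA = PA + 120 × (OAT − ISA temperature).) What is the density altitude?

15744 ft

Pressure altitude = 12280 + (29.92 − 29.60) × 1000 = 12280 + (+320) = 12600 ft.
ISA temperature at 12600 ft = 15 − 2 × (12600/1000) = -10.2°C.
ISA deviation = 16 − (-10.2) = +26.2°C.
Density altitude = 12600 + 120 × (26.2) = 15744 ft.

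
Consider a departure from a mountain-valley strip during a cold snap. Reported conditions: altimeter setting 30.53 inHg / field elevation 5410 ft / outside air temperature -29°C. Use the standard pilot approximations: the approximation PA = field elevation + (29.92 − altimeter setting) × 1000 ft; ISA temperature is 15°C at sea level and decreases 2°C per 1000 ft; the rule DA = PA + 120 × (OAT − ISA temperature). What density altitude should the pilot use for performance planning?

Pressure altitude = 5410 + (29.92 − 30.53) × 1000 = 5410 + (-610) = 4800 ft.
ISA temperature at 4800 ft = 15 − 2 × (4800/1000) = 5.4°C.
ISA deviation = -29 − 5.4 = -34.4°C.
Density altitude = 4800 + 120 × (-34.4) = 672 ft.

672 ft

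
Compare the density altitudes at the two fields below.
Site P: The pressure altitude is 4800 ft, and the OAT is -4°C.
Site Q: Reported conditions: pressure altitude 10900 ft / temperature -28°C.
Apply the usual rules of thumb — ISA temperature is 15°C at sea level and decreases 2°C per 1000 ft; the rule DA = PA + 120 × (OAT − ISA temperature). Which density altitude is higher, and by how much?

Site P: ISA temp = 5.4°C, deviation -9.4°C, DA = 4800 + 120 × (-9.4) = 3672 ft.
Site Q: ISA temp = -6.8°C, deviation -21.2°C, DA = 10900 + 120 × (-21.2) = 8356 ft.
Site Q is higher by 8356 − 3672 = 4684 ft.

Site Q by 4684 ft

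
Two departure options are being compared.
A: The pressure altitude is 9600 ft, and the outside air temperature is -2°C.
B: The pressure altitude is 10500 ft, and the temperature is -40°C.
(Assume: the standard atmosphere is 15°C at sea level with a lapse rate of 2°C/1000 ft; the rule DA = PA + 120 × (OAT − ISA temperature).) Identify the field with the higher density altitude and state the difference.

A by 3444 ft

A: ISA temp = -4.2°C, deviation +2.2°C, DA = 9600 + 120 × 2.2 = 9864 ft.
B: ISA temp = -6°C, deviation -34°C, DA = 10500 + 120 × (-34) = 6420 ft.
A is higher by 9864 − 6420 = 3444 ft.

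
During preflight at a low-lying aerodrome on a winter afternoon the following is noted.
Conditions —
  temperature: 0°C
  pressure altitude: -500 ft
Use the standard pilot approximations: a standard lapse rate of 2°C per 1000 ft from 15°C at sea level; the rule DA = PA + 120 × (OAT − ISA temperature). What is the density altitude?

ISA temperature at -500 ft = 15 − 2 × (-500/1000) = 16°C.
ISA deviation = 0 − 16 = -16°C.
Density altitude = -500 + 120 × (-16) = -500 + (-1920) = -2420 ft.

-2420 ft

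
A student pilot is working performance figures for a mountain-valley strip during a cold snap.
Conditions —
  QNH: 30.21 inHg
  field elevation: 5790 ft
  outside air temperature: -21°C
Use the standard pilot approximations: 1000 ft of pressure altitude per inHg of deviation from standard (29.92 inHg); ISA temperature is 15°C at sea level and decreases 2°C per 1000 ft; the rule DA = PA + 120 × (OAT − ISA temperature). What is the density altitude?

Pressure altitude = 5790 + (29.92 − 30.21) × 1000 = 5790 + (-290) = 5500 ft.
ISA temperature at 5500 ft = 15 − 2 × (5500/1000) = 4°C.
ISA deviation = -21 − 4 = -25°C.
Density altitude = 5500 + 120 × (-25) = 2500 ft.

2500 ft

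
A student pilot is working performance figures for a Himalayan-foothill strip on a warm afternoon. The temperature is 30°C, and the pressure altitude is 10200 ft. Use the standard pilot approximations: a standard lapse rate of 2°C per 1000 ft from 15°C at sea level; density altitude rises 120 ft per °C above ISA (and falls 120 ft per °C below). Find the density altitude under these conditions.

14448 ft

ISA temperature at 10200 ft = 15 − 2 × (10200/1000) = -5.4°C.
ISA deviation = 30 − (-5.4) = +35.4°C.
Density altitude = 10200 + 120 × (35.4) = 10200 + (+4248) = 14448 ft.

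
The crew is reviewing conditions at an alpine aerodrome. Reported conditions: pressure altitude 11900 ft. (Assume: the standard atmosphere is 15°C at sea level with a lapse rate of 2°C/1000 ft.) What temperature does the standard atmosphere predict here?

-8.8°C

ISA temperature = 15 − 2 × (11900/1000) = 15 − 23.8 = -8.8°C.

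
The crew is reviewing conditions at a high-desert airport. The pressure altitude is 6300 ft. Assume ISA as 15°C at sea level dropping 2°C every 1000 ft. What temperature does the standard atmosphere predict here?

ISA temperature = 15 − 2 × (6300/1000) = 15 − 12.6 = 2.4°C.

2.4°C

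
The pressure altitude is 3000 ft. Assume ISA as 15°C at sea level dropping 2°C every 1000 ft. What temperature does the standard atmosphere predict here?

ISA temperature = 15 − 2 × (3000/1000) = 15 − 6 = 9°C.

9°C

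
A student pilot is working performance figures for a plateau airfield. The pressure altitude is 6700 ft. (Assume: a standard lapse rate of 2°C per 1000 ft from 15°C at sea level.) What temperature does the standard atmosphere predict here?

ISA temperature = 15 − 2 × (6700/1000) = 15 − 13.4 = 1.6°C.

1.6°C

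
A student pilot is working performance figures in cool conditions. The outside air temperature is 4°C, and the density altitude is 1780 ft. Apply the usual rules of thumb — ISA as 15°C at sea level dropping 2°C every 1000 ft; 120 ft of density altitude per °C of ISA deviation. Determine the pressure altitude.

2500 ft

DA = PA + 120 × (OAT − (15 − 2·PA/1000)) = PA + 120·OAT − 1800 + 0.24·PA = 1.24·PA + 120·OAT − 1800.
So 1.24·PA = 1780 − 120 × 4 + 1800 = 3100.
PA = 3100 / 1.24 = 2500 ft.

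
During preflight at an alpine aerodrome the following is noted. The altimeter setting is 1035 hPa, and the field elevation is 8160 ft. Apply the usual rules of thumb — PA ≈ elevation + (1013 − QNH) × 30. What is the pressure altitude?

Pressure correction = (1013 − 1035) × 30 = -660 ft.
Pressure altitude = 8160 + (-660) = 7500 ft.

7500 ft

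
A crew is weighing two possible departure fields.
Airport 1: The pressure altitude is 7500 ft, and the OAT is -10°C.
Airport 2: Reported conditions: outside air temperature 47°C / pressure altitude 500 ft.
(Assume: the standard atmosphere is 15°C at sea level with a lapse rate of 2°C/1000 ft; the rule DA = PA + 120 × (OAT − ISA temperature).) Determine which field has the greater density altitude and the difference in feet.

Airport 1: ISA temp = 0°C, deviation -10°C, DA = 7500 + 120 × (-10) = 6300 ft.
Airport 2: ISA temp = 14°C, deviation +33°C, DA = 500 + 120 × 33 = 4460 ft.
Airport 1 is higher by 6300 − 4460 = 1840 ft.

Airport 1 by 1840 ft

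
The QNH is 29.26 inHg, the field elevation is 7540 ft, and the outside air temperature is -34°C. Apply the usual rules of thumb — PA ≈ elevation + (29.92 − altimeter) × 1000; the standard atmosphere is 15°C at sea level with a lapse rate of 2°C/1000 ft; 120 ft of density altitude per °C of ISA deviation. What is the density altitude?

Pressure altitude = 7540 + (29.92 − 29.26) × 1000 = 7540 + (+660) = 8200 ft.
ISA temperature at 8200 ft = 15 − 2 × (8200/1000) = -1.4°C.
ISA deviation = -34 − (-1.4) = -32.6°C.
Density altitude = 8200 + 120 × (-32.6) = 4288 ft.

4288 ft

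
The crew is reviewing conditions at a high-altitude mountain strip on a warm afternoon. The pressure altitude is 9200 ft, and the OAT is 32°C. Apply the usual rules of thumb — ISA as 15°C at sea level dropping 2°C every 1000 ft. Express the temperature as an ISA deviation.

ISA+35.4°C

ISA temperature at 9200 ft = 15 − 2 × (9200/1000) = -3.4°C.
Deviation = OAT − ISA = 32 − (-3.4) = +35.4°C.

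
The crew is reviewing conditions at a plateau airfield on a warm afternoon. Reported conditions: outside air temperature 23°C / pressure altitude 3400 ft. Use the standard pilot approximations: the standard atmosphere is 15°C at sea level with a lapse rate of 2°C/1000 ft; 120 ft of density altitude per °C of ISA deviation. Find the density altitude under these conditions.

5176 ft

ISA temperature at 3400 ft = 15 − 2 × (3400/1000) = 8.2°C.
ISA deviation = 23 − 8.2 = +14.8°C.
Density altitude = 3400 + 120 × (14.8) = 3400 + (+1776) = 5176 ft.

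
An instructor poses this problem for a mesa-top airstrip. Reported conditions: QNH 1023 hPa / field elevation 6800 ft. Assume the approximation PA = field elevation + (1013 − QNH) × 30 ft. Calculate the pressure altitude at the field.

6500 ft

Pressure correction = (1013 − 1023) × 30 = -300 ft.
Pressure altitude = 6800 + (-300) = 6500 ft.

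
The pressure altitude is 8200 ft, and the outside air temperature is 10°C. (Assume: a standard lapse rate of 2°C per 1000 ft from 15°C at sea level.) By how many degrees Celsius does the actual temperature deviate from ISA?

ISA temperature at 8200 ft = 15 − 2 × (8200/1000) = -1.4°C.
Deviation = OAT − ISA = 10 − (-1.4) = +11.4°C.

ISA+11.4°C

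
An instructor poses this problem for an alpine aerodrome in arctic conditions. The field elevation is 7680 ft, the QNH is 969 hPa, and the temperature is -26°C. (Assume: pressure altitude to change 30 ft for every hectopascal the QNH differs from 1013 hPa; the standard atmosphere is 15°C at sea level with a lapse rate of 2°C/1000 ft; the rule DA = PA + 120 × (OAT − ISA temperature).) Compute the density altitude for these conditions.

Pressure altitude = 7680 + (1013 − 969) × 30 = 7680 + (+1320) = 9000 ft.
ISA temperature at 9000 ft = 15 − 2 × (9000/1000) = -3°C.
ISA deviation = -26 − (-3) = -23°C.
Density altitude = 9000 + 120 × (-23) = 6240 ft.

6240 ft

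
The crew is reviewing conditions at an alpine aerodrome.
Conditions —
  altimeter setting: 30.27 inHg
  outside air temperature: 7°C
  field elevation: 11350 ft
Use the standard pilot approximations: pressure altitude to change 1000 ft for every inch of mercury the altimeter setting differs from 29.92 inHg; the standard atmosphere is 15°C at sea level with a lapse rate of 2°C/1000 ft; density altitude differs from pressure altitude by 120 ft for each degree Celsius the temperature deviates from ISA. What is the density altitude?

Pressure altitude = 11350 + (29.92 − 30.27) × 1000 = 11350 + (-350) = 11000 ft.
ISA temperature at 11000 ft = 15 − 2 × (11000/1000) = -7°C.
ISA deviation = 7 − (-7) = +14°C.
Density altitude = 11000 + 120 × (14) = 12680 ft.

12680 ft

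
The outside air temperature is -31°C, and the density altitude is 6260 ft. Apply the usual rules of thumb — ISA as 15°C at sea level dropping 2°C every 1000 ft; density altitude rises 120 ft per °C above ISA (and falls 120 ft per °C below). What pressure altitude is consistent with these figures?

DA = PA + 120 × (OAT − (15 − 2·PA/1000)) = PA + 120·OAT − 1800 + 0.24·PA = 1.24·PA + 120·OAT − 1800.
So 1.24·PA = 6260 − 120 × (-31) + 1800 = 11780.
PA = 11780 / 1.24 = 9500 ft.

9500 ft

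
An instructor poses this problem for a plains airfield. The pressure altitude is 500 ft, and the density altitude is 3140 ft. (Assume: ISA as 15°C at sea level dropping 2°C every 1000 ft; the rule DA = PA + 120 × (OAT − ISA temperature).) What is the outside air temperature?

36°C

Density altitude − pressure altitude = 3140 − 500 = +2640 ft.
At 120 ft/°C that is an ISA deviation of 2640/120 = +22°C.
ISA temperature at 500 ft = 15 − 2 × (500/1000) = 14°C.
OAT = ISA + deviation = 14 + (+22) = 36°C.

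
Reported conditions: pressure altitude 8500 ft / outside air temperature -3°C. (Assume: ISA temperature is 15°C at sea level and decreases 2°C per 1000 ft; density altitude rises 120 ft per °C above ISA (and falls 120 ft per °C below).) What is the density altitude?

ISA temperature at 8500 ft = 15 − 2 × (8500/1000) = -2°C.
ISA deviation = -3 − (-2) = -1°C.
Density altitude = 8500 + 120 × (-1) = 8500 + (-120) = 8380 ft.

8380 ft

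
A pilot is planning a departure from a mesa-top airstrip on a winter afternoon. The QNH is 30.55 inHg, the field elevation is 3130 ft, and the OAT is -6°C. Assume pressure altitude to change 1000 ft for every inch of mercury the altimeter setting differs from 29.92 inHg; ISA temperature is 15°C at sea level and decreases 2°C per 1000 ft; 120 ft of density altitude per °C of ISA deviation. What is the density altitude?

580 ft

Pressure altitude = 3130 + (29.92 − 30.55) × 1000 = 3130 + (-630) = 2500 ft.
ISA temperature at 2500 ft = 15 − 2 × (2500/1000) = 10°C.
ISA deviation = -6 − 10 = -16°C.
Density altitude = 2500 + 120 × (-16) = 580 ft.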